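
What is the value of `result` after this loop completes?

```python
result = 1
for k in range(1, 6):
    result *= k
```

5! = 120
`result` takes the values: 1 → 2 → 6 → 24 → 120

Answer: 120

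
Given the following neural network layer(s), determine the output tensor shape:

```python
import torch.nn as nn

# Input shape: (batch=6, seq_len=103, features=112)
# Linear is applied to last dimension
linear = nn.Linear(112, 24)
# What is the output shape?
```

Input: (6, 103, 112) -> Output: (6, 103, 24)

Answer: (6, 103, 24)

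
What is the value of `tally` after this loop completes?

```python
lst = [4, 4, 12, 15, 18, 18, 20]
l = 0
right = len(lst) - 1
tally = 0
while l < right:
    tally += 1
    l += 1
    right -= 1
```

Iterations until pointers meet (list length 7)
`tally` takes the values: 0 → 1 → 2 → 3

Answer: 3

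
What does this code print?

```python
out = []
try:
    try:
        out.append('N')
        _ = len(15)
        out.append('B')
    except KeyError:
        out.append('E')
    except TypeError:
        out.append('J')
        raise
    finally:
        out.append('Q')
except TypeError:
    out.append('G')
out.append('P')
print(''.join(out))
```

Execution trace: 'N' (inner try body) → 'J' (inner except TypeError) → 'Q' (inner finally) → 'G' (outer except TypeError) → 'P' (after the try/except). Output: NJQGP

Answer: NJQGP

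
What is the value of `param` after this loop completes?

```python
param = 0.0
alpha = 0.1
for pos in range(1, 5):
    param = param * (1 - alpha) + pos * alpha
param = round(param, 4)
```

Moving average with lr=0.1
`param` takes the values: 0.0 → 0.1 → 0.29 → 0.561 → 0.9049

Answer: 0.9049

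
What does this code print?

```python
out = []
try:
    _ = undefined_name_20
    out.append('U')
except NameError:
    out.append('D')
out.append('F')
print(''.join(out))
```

Execution trace: 'D' (except NameError) → 'F' (after the try/except). Output: DF

Answer: DF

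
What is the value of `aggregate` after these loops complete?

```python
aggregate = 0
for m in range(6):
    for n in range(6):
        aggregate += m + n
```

Sum of all m+n for m,n in 6x6
`aggregate` takes the values: 0 → 1 → 3 → 6 → 10 → 15 → 16 → 18 → 21 → 25 → 30 → 36 → 38 → 41 → 45 → 50 → 56 → 63 → 66 → 70 → 75 → 81 → 88 → 96 → 100 → 105 → 111 → 118 → 126 → 135 → 140 → 146 → 153 → 161 → 170 → 180

Answer: 180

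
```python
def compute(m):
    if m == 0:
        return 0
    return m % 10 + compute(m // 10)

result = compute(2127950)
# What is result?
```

Sum of digits of 2127950: 0 + 5 + 9 + 7 + 2 + 1 + 2 = 26

Answer: 26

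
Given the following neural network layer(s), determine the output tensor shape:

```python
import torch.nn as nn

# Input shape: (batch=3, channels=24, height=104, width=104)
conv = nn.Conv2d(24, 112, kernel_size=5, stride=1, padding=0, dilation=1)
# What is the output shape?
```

Input: (3, 24, 104, 104) -> Output: (3, 112, 100, 100)

Answer: (3, 112, 100, 100)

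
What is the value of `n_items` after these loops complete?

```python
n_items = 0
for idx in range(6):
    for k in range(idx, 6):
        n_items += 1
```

Upper triangle: 6 + 5 + ... + 1
`n_items` takes the values: 0 → 1 → 2 → 3 → 4 → 5 → 6 → 7 → 8 → 9 → 10 → 11 → 12 → 13 → 14 → 15 → 16 → 17 → 18 → 19 → 20 → 21

Answer: 21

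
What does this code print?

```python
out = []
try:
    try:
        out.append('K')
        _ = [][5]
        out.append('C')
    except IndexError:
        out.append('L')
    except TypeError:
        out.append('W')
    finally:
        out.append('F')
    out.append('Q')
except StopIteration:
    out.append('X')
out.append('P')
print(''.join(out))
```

Execution trace: 'K' (inner try body) → 'L' (inner except IndexError) → 'F' (inner finally) → 'Q' (try body, no exception) → 'P' (after the try/except). Output: KLFQP

Answer: KLFQP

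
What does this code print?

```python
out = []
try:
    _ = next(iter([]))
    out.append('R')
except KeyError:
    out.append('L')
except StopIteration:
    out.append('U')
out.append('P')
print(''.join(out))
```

Execution trace: 'U' (except StopIteration) → 'P' (after the try/except). Output: UP

Answer: UP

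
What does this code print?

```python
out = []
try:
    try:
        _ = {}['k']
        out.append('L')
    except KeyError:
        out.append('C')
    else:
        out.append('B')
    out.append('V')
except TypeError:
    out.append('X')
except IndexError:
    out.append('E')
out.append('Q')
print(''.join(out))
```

Execution trace: 'C' (inner except KeyError) → 'V' (try body, no exception) → 'Q' (after the try/except). Output: CVQ

Answer: CVQ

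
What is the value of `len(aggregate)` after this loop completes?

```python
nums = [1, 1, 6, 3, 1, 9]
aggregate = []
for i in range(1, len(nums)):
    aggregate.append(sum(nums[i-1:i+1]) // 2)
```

Number of 2-element averages
`aggregate` takes the values: [] → [1] → [1, 3] → [1, 3, 4] → [1, 3, 4, 2] → [1, 3, 4, 2, 5]
So `len(aggregate)` = 5

Answer: 5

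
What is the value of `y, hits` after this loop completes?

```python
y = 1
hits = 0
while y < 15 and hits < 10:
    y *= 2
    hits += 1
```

Double until >= 15 or 10 iterations
`y, hits` takes the values: (1, 0) → (2, 0) → (2, 1) → (4, 1) → (4, 2) → (8, 2) → (8, 3) → (16, 3) → (16, 4)

Answer: 16, 4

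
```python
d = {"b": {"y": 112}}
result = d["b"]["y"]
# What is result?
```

Trace:
`d = {"b": {"y": 112}}` → d = {'b': {'y': 112}}
`result = d["b"]["y"]` → result = 112
So result = 112

Answer: 112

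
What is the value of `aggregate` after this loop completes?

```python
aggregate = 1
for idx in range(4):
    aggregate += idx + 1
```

Start at 1, add 1 to 4 = 11
`aggregate` takes the values: 1 → 2 → 4 → 7 → 11

Answer: 11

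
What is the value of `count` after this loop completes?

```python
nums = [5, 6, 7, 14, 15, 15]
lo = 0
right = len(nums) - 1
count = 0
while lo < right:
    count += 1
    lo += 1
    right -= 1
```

Iterations until pointers meet (list length 6)
`count` takes the values: 0 → 1 → 2 → 3

Answer: 3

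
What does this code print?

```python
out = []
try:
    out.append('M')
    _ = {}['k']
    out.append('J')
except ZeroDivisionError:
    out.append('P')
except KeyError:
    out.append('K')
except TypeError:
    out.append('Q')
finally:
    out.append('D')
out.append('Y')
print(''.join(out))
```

Execution trace: 'M' (try body) → 'K' (except KeyError) → 'D' (finally) → 'Y' (after the try/except). Output: MKDY

Answer: MKDY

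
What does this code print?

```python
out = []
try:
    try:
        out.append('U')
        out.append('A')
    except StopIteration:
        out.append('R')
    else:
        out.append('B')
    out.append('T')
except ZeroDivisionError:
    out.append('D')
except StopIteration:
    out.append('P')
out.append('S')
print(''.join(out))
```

Execution trace: 'U' (inner try body) → 'A' (inner try body, no exception) → 'B' (inner else) → 'T' (try body, no exception) → 'S' (after the try/except). Output: UABTS

Answer: UABTS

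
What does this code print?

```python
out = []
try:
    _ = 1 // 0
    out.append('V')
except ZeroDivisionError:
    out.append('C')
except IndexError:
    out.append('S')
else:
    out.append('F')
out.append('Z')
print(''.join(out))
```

Execution trace: 'C' (except ZeroDivisionError) → 'Z' (after the try/except). Output: CZ

Answer: CZ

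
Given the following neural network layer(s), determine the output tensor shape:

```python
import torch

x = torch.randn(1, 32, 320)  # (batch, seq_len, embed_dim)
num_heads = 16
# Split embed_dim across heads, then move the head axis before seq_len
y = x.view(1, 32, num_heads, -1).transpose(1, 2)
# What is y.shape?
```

Input: (1, 32, 320) -> head_dim = 320 // 16 = 20; after view: (1, 32, 16, 20) -> after transpose(1, 2): (1, 16, 32, 20) -> Output: (1, 16, 32, 20)

Answer: (1, 16, 32, 20)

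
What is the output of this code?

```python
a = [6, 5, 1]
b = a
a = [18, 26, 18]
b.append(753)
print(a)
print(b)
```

Key concept: rebinding vs mutation: a is rebound to a new list, b still points at the original.
Step by step:
`a = [6, 5, 1]` → a = [6, 5, 1]
`b = a` → b = [6, 5, 1] (same object as a)
`a = [18, 26, 18]` → a = [18, 26, 18]
`b.append(753)` → b = [6, 5, 1, 753]
`print(a)` → prints [18, 26, 18]
`print(b)` → prints [6, 5, 1, 753]

Answer:
[18, 26, 18]
[6, 5, 1, 753]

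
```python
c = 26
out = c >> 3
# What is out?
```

Trace:
`c = 26` → c = 26
`out = c >> 3` → out = 3
So out = 3

Answer: 3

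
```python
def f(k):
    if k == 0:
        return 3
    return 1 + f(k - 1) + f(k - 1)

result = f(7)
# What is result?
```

f(k) = 1 + 2·f(k-1), f(0)=3. Closed form: (3+1)·2^7 - 1 = 511.

Answer: 511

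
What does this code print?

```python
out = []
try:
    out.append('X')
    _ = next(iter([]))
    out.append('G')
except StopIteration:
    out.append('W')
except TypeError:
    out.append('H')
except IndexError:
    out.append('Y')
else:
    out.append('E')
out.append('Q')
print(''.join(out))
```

Execution trace: 'X' (try body) → 'W' (except StopIteration) → 'Q' (after the try/except). Output: XWQ

Answer: XWQ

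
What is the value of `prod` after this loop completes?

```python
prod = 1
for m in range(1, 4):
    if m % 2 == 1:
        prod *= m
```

Product of odd numbers 1 to 3
`prod` takes the values: 1 → 3

Answer: 3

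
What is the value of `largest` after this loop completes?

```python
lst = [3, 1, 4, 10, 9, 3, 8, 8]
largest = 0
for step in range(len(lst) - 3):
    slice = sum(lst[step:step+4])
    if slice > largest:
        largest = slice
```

Max sum of 4-element window in [3, 1, 4, 10, 9, 3, 8, 8]
`largest` takes the values: 0 → 18 → 24 → 26 → 30

Answer: 30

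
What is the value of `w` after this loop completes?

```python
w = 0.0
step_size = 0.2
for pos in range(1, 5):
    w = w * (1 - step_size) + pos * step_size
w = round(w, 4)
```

Moving average with lr=0.2
`w` takes the values: 0.0 → 0.2 → 0.56 → 1.048 → 1.6384

Answer: 1.6384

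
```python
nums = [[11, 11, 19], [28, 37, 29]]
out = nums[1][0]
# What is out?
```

Trace:
`nums = [[11, 11, 19], [28, 37, 29]]` → nums = [[11, 11, 19], [28, 37, 29]]
`out = nums[1][0]` → out = 28
So out = 28

Answer: 28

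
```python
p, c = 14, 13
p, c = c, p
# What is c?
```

Trace:
`p, c = 14, 13` → p = 14; c = 13
`p, c = c, p` → p = 13; c = 14
So c = 14

Answer: 14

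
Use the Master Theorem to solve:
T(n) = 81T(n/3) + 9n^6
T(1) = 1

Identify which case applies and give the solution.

a=81, b=3, f(n)=9n^6. log_3(81) = 4. Since c=6 > 4 and the regularity condition holds (81(n/3)^6 = (81/3^6)n^6 with 81/3^6 < 1), Case 3 applies: T(n) = Θ(f(n)) = O(n^6).

Answer: O(n^6) - Case 3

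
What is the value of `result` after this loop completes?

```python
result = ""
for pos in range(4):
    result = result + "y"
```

Repeat 'y' 4 times
`result` takes the values: "" → "y" → "yy" → "yyy" → "yyyy"

Answer: "yyyy"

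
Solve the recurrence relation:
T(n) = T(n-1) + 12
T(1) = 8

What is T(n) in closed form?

Unrolling: T(n) = T(1) + 12·(n-1) = 8 + 12(n-1) = 12n - 4.

Answer: T(n) = 12n - 4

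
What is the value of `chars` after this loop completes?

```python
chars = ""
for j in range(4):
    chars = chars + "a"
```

Repeat 'a' 4 times
`chars` takes the values: "" → "a" → "aa" → "aaa" → "aaaa"

Answer: "aaaa"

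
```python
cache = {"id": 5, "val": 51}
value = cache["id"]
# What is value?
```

Trace:
`cache = {"id": 5, "val": 51}` → cache = {'id': 5, 'val': 51}
`value = cache["id"]` → value = 5
So value = 5

Answer: 5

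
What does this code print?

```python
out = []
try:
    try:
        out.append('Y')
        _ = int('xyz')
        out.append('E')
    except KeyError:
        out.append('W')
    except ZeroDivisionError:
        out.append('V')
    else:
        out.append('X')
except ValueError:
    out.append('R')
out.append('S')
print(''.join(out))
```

Execution trace: 'Y' (inner try body) → 'R' (outer except ValueError) → 'S' (after the try/except). Output: YRS

Answer: YRS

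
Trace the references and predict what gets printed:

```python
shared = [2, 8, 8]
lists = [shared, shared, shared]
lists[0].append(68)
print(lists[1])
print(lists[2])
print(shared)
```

Key concept: list of same reference.
Step by step:
`shared = [2, 8, 8]` → shared = [2, 8, 8]
`lists = [shared, shared, shared]` → lists = [[2, 8, 8], [2, 8, 8], [2, 8, 8]]
`lists[0].append(68)` → shared = [2, 8, 8, 68]; lists = [[2, 8, 8, 68], [2, 8, 8, 68], [2, 8, 8, 68]]
`print(lists[1])` → prints [2, 8, 8, 68]
`print(lists[2])` → prints [2, 8, 8, 68]
`print(shared)` → prints [2, 8, 8, 68]

Answer:
[2, 8, 8, 68]
[2, 8, 8, 68]
[2, 8, 8, 68]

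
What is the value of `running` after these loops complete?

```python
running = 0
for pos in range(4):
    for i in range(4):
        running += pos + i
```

Sum of all pos+i for pos,i in 4x4
`running` takes the values: 0 → 1 → 3 → 6 → 7 → 9 → 12 → 16 → 18 → 21 → 25 → 30 → 33 → 37 → 42 → 48

Answer: 48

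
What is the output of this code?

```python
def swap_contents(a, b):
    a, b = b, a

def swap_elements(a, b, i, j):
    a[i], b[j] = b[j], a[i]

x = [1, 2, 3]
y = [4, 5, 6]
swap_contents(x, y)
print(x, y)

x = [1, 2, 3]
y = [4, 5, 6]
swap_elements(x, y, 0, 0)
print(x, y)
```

Key concept: parameter rebinding vs mutation.
Step by step:
`x = [1, 2, 3]` → x = [1, 2, 3]
`y = [4, 5, 6]` → y = [4, 5, 6]
`swap_contents(x, y)` → no visible change to tracked variables
`print(x, y)` → prints [1, 2, 3] [4, 5, 6]
`x = [1, 2, 3]` → x = [1, 2, 3]
`y = [4, 5, 6]` → y = [4, 5, 6]
`swap_elements(x, y, 0, 0)` → x = [4, 2, 3]; y = [1, 5, 6]
`print(x, y)` → prints [4, 2, 3] [1, 5, 6]

Answer:
[1, 2, 3] [4, 5, 6]
[4, 2, 3] [1, 5, 6]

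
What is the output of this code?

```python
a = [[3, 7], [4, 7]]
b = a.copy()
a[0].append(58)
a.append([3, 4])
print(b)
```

Key concept: shallow copy with nested lists.
Step by step:
`a = [[3, 7], [4, 7]]` → a = [[3, 7], [4, 7]]
`b = a.copy()` → b = [[3, 7], [4, 7]]
`a[0].append(58)` → a = [[3, 7, 58], [4, 7]]; b = [[3, 7, 58], [4, 7]]
`a.append([3, 4])` → a = [[3, 7, 58], [4, 7], [3, 4]]
`print(b)` → prints [[3, 7, 58], [4, 7]]

Answer: [[3, 7, 58], [4, 7]]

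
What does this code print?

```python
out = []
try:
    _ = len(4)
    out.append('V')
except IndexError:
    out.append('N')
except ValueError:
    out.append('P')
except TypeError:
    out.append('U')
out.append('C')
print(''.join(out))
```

Execution trace: 'U' (except TypeError) → 'C' (after the try/except). Output: UC

Answer: UC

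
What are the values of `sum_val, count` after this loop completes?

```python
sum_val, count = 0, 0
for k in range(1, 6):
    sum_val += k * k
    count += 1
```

Sum of squares and count
`sum_val, count` takes the values: (0, 0) → (1, 0) → (1, 1) → (5, 1) → (5, 2) → (14, 2) → (14, 3) → (30, 3) → (30, 4) → (55, 4) → (55, 5)

Answer: 55, 5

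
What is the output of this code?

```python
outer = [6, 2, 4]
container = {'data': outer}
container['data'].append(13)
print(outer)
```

Key concept: dict holds reference to list.
Step by step:
`outer = [6, 2, 4]` → outer = [6, 2, 4]
`container = {'data': outer}` → container = {'data': [6, 2, 4]}
`container['data'].append(13)` → outer = [6, 2, 4, 13]; container = {'data': [6, 2, 4, 13]}
`print(outer)` → prints [6, 2, 4, 13]

Answer: [6, 2, 4, 13]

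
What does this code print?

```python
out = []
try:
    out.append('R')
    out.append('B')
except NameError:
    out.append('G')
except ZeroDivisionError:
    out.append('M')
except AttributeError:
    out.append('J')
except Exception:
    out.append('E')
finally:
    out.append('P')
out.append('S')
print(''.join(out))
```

Execution trace: 'R' (try body) → 'B' (try body, no exception) → 'P' (finally) → 'S' (after the try/except). Output: RBPS

Answer: RBPS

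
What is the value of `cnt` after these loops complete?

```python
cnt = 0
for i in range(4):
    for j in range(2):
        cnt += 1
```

4 * 2 = 8
`cnt` takes the values: 0 → 1 → 2 → 3 → 4 → 5 → 6 → 7 → 8

Answer: 8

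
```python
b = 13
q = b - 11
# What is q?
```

Trace:
`b = 13` → b = 13
`q = b - 11` → q = 2
So q = 2

Answer: 2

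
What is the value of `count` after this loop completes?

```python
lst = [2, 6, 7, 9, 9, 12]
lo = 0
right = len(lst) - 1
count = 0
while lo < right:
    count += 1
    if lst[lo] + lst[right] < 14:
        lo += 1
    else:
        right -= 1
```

Steps to find pair summing to 14
`count` takes the values: 0 → 1 → 2 → 3 → 4 → 5

Answer: 5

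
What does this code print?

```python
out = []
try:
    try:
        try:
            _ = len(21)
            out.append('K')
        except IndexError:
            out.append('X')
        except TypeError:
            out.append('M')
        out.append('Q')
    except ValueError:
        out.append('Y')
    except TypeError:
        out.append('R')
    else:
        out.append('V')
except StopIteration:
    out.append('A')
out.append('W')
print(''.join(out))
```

Execution trace: 'M' (inner except TypeError) → 'Q' (try body, no exception) → 'V' (else) → 'W' (after the try/except). Output: MQVW

Answer: MQVW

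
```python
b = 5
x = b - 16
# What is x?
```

Trace:
`b = 5` → b = 5
`x = b - 16` → x = -11
So x = -11

Answer: -11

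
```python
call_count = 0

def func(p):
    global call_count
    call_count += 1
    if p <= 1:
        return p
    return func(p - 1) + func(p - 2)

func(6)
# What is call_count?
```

Calls(p) = 1 + Calls(p-1) + Calls(p-2); Calls(0)=Calls(1)=1. For p=6 this gives 25.

Answer: 25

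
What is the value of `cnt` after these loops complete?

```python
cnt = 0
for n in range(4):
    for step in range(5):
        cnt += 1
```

4 * 5 = 20
`cnt` takes the values: 0 → 1 → 2 → 3 → 4 → 5 → 6 → 7 → 8 → 9 → 10 → 11 → 12 → 13 → 14 → 15 → 16 → 17 → 18 → 19 → 20

Answer: 20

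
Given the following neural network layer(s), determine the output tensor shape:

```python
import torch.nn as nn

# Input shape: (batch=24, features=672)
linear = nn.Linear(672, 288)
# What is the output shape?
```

Input: (24, 672) -> Output: (24, 288)

Answer: (24, 288)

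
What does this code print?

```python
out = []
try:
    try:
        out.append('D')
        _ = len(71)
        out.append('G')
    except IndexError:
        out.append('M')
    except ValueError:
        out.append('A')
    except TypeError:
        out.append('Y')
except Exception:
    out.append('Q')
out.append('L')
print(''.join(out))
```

Execution trace: 'D' (inner try body) → 'Y' (inner except TypeError) → 'L' (after the try/except). Output: DYL

Answer: DYL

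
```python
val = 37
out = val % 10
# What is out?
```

Trace:
`val = 37` → val = 37
`out = val % 10` → out = 7
So out = 7

Answer: 7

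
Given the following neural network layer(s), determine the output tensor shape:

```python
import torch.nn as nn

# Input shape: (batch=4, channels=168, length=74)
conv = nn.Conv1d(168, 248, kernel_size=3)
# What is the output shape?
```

Input: (4, 168, 74) -> Output: (4, 248, 72)

Answer: (4, 248, 72)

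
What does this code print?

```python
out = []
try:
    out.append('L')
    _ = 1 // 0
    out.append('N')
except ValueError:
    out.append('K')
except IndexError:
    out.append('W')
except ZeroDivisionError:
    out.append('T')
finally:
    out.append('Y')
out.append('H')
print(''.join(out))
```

Execution trace: 'L' (try body) → 'T' (except ZeroDivisionError) → 'Y' (finally) → 'H' (after the try/except). Output: LTYH

Answer: LTYH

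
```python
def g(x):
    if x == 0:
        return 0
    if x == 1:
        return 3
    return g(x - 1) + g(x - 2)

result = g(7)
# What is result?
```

Build up from base cases: g(0)=0, g(1)=3, g(2)=3, g(3)=6, g(4)=9, g(5)=15, g(6)=24, ..., g(7)=39

Answer: 39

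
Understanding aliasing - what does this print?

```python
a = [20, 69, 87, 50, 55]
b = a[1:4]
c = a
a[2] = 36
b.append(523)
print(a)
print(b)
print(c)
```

Key concept: slice vs alias.
Step by step:
`a = [20, 69, 87, 50, 55]` → a = [20, 69, 87, 50, 55]
`b = a[1:4]` → b = [69, 87, 50]
`c = a` → c = [20, 69, 87, 50, 55] (same object as a)
`a[2] = 36` → a = [20, 69, 36, 50, 55] (same object as c); c = [20, 69, 36, 50, 55] (same object as a)
`b.append(523)` → b = [69, 87, 50, 523]
`print(a)` → prints [20, 69, 36, 50, 55]
`print(b)` → prints [69, 87, 50, 523]
`print(c)` → prints [20, 69, 36, 50, 55]

Answer:
[20, 69, 36, 50, 55]
[69, 87, 50, 523]
[20, 69, 36, 50, 55]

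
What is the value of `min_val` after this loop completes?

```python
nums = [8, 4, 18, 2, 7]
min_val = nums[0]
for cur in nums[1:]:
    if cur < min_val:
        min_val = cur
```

Minimum of [8, 4, 18, 2, 7]
`min_val` takes the values: 8 → 4 → 2

Answer: 2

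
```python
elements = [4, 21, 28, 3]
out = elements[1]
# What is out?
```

Trace:
`elements = [4, 21, 28, 3]` → elements = [4, 21, 28, 3]
`out = elements[1]` → out = 21
So out = 21

Answer: 21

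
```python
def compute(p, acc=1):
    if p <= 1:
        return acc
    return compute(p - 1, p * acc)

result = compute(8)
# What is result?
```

Accumulator trace (n, acc): (8, 1) -> (7, 8) -> (6, 56) -> (5, 336) -> (4, 1680) -> (3, 6720) -> (2, 20160) -> (1, 40320) -> return 40320

Answer: 40320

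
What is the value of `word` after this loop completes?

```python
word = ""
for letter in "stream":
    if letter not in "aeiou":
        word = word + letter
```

Remove vowels from 'stream'
`word` takes the values: "" → "s" → "st" → "str" → "strm"

Answer: "strm"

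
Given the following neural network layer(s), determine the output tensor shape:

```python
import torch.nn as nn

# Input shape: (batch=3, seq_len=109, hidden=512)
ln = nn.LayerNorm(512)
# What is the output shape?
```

Input: (3, 109, 512) -> Output: (3, 109, 512)

Answer: (3, 109, 512)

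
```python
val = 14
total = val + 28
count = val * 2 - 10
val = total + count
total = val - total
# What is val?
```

Trace:
`val = 14` → val = 14
`total = val + 28` → total = 42
`count = val * 2 - 10` → count = 18
`val = total + count` → val = 60
`total = val - total` → total = 18
So val = 60

Answer: 60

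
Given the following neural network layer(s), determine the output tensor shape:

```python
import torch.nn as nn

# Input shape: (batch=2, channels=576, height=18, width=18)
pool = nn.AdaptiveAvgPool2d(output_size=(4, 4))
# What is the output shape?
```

Input: (2, 576, 18, 18) -> Output: (2, 576, 4, 4)

Answer: (2, 576, 4, 4)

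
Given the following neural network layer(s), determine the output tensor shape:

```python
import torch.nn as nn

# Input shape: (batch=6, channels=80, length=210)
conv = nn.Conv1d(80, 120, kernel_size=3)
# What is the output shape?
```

Input: (6, 80, 210) -> Output: (6, 120, 208)

Answer: (6, 120, 208)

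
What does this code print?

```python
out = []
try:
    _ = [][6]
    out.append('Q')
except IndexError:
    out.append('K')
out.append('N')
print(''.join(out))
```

Execution trace: 'K' (except IndexError) → 'N' (after the try/except). Output: KN

Answer: KN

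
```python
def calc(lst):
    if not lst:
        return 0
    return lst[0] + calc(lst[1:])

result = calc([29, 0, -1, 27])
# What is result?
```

29 + 0 + (-1) + 27 + 0 = 55

Answer: 55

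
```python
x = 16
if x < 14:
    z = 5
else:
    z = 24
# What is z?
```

Trace:
`x = 16` → x = 16
`if x < 14: ...` → x < 14 is False, take else branch → z = 24
So z = 24

Answer: 24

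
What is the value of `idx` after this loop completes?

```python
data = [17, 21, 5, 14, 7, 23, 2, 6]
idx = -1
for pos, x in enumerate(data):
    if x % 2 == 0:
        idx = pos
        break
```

First even number index in [17, 21, 5, 14, 7, 23, 2, 6]
`idx` takes the values: -1 → 3

Answer: 3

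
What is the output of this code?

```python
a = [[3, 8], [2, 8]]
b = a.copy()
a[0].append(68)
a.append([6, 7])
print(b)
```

Key concept: shallow copy with nested lists.
Step by step:
`a = [[3, 8], [2, 8]]` → a = [[3, 8], [2, 8]]
`b = a.copy()` → b = [[3, 8], [2, 8]]
`a[0].append(68)` → a = [[3, 8, 68], [2, 8]]; b = [[3, 8, 68], [2, 8]]
`a.append([6, 7])` → a = [[3, 8, 68], [2, 8], [6, 7]]
`print(b)` → prints [[3, 8, 68], [2, 8]]

Answer: [[3, 8, 68], [2, 8]]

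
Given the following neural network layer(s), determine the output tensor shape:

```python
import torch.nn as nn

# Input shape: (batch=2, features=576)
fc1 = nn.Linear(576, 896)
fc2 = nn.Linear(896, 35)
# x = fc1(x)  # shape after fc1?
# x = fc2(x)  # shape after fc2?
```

Input: (2, 576) -> after fc1: (2, 896) -> Output: (2, 35)

Answer: (2, 35)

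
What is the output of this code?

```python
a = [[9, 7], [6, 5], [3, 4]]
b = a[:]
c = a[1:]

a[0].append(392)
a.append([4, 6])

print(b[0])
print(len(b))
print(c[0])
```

Key concept: slice with nested mutation.
Step by step:
`a = [[9, 7], [6, 5], [3, 4]]` → a = [[9, 7], [6, 5], [3, 4]]
`b = a[:]` → b = [[9, 7], [6, 5], [3, 4]]
`c = a[1:]` → c = [[6, 5], [3, 4]]
`a[0].append(392)` → a = [[9, 7, 392], [6, 5], [3, 4]]; b = [[9, 7, 392], [6, 5], [3, 4]]
`a.append([4, 6])` → a = [[9, 7, 392], [6, 5], [3, 4], [4, 6]]
`print(b[0])` → prints [9, 7, 392]
`print(len(b))` → prints 3
`print(c[0])` → prints [6, 5]

Answer:
[9, 7, 392]
3
[6, 5]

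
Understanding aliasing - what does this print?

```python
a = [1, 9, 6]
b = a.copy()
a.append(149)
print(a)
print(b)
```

Key concept: list.copy() creates independent copy.
Step by step:
`a = [1, 9, 6]` → a = [1, 9, 6]
`b = a.copy()` → b = [1, 9, 6]
`a.append(149)` → a = [1, 9, 6, 149]
`print(a)` → prints [1, 9, 6, 149]
`print(b)` → prints [1, 9, 6]

Answer:
[1, 9, 6, 149]
[1, 9, 6]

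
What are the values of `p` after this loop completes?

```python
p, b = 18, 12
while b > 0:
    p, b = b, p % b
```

GCD of 18 and 12
`p` takes the values: 18 → 12 → 6

Answer: 6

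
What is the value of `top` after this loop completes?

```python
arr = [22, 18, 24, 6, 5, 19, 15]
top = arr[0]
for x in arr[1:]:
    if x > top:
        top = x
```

Maximum of [22, 18, 24, 6, 5, 19, 15]
`top` takes the values: 22 → 24

Answer: 24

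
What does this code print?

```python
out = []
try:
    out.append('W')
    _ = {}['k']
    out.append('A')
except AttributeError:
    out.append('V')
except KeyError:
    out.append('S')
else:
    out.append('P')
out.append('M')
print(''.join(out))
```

Execution trace: 'W' (try body) → 'S' (except KeyError) → 'M' (after the try/except). Output: WSM

Answer: WSM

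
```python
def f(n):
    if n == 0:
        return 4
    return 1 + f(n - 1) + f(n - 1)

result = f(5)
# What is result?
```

f(n) = 1 + 2·f(n-1), f(0)=4. Closed form: (4+1)·2^5 - 1 = 159.

Answer: 159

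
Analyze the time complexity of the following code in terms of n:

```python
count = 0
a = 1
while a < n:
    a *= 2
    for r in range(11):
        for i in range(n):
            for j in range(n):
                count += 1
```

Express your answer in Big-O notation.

Each loop level contributes: log n × 1 × n × n. Multiplying the contributions gives O(n^2 log n).

Answer: O(n^2 log n)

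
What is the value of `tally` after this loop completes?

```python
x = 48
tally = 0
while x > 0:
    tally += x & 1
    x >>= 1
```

Count set bits in 48 (binary: 0b110000)
`tally` takes the values: 0 → 1 → 2

Answer: 2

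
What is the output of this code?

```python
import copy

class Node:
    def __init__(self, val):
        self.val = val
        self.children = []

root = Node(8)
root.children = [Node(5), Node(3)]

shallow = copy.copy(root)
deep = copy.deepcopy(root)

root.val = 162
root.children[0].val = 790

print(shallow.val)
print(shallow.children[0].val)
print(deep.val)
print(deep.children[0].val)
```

Key concept: deep copy with custom objects.
Step by step:
`root = Node(8)` → root = Node(val=8, children=[])
`root.children = [Node(5), Node(3)]` → root = Node(val=8, children=[Node(val=5, children=[]), Node(val=3, children=[])])
`shallow = copy.copy(root)` → shallow = Node(val=8, children=[Node(val=5, children=[]), Node(val=3, children=[])])
`deep = copy.deepcopy(root)` → deep = Node(val=8, children=[Node(val=5, children=[]), Node(val=3, children=[])])
`root.val = 162` → root = Node(val=162, children=[Node(val=5, children=[]), Node(val=3, children=[])])
`root.children[0].val = 790` → root = Node(val=162, children=[Node(val=790, children=[]), Node(val=3, children=[])]); shallow = Node(val=8, children=[Node(val=790, children=[]), Node(val=3, children=[])])
`print(shallow.val)` → prints 8
`print(shallow.children[0].val)` → prints 790
`print(deep.val)` → prints 8
`print(deep.children[0].val)` → prints 5

Answer:
8
790
8
5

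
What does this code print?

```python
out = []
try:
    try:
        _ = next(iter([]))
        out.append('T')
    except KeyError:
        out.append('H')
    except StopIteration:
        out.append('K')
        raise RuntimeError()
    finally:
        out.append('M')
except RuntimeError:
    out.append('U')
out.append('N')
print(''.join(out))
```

Execution trace: 'K' (inner except StopIteration) → 'M' (inner finally) → 'U' (outer except RuntimeError) → 'N' (after the try/except). Output: KMUN

Answer: KMUN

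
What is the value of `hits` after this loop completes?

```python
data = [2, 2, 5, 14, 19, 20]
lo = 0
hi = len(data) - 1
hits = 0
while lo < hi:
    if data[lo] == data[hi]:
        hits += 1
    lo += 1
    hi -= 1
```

Count matching pairs from ends
`hits` takes the values: 0

Answer: 0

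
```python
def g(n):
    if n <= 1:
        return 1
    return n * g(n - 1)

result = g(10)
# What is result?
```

g(10) = 10 * 9 * 8 * 7 * 6 * 5 * 4 * 3 * 2 * 1 = 3628800

Answer: 3628800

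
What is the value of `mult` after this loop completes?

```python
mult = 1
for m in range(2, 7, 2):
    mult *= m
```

Product of even numbers 2 to 6
`mult` takes the values: 1 → 2 → 8 → 48

Answer: 48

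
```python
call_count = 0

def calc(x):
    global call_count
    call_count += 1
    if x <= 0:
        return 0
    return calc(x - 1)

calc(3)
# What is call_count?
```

Linear recursion stepping by 1: 4 calls from x=3 down to ≤0.

Answer: 4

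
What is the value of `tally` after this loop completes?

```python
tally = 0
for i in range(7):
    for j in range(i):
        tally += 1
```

Triangle number: 0+1+2+...+6
`tally` takes the values: 0 → 1 → 2 → 3 → 4 → 5 → 6 → 7 → 8 → 9 → 10 → 11 → 12 → 13 → 14 → 15 → 16 → 17 → 18 → 19 → 20 → 21

Answer: 21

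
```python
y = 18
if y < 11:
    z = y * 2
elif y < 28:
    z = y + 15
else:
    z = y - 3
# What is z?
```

Trace:
`y = 18` → y = 18
`if y < 11: ...` → y < 11 is False, y < 28 is True → z = 33
So z = 33

Answer: 33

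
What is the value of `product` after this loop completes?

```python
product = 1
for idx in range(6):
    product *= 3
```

3^6 = 729
`product` takes the values: 1 → 3 → 9 → 27 → 81 → 243 → 729

Answer: 729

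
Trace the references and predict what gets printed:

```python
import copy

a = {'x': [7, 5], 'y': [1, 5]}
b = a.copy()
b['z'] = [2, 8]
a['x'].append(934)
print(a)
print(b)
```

Key concept: shallow copy of dict with mutable values.
Step by step:
`a = {'x': [7, 5], 'y': [1, 5]}` → a = {'x': [7, 5], 'y': [1, 5]}
`b = a.copy()` → b = {'x': [7, 5], 'y': [1, 5]}
`b['z'] = [2, 8]` → b = {'x': [7, 5], 'y': [1, 5], 'z': [2, 8]}
`a['x'].append(934)` → a = {'x': [7, 5, 934], 'y': [1, 5]}; b = {'x': [7, 5, 934], 'y': [1, 5], 'z': [2, 8]}
`print(a)` → prints {'x': [7, 5, 934], 'y': [1, 5]}
`print(b)` → prints {'x': [7, 5, 934], 'y': [1, 5], 'z': [2, 8]}

Answer:
{'x': [7, 5, 934], 'y': [1, 5]}
{'x': [7, 5, 934], 'y': [1, 5], 'z': [2, 8]}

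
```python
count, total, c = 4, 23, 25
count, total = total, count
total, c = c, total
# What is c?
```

Trace:
`count, total, c = 4, 23, 25` → count = 4; total = 23; c = 25
`count, total = total, count` → count = 23; total = 4
`total, c = c, total` → total = 25; c = 4
So c = 4

Answer: 4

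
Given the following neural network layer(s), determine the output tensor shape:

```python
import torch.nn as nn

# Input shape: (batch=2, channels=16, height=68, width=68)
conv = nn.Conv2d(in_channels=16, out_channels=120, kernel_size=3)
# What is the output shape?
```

Input: (2, 16, 68, 68) -> Output: (2, 120, 66, 66)

Answer: (2, 120, 66, 66)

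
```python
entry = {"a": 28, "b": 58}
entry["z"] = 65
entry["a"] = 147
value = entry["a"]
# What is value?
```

Trace:
`entry = {"a": 28, "b": 58}` → entry = {'a': 28, 'b': 58}
`entry["z"] = 65` → entry = {'a': 28, 'b': 58, 'z': 65}
`entry["a"] = 147` → entry = {'a': 147, 'b': 58, 'z': 65}
`value = entry["a"]` → value = 147
So value = 147

Answer: 147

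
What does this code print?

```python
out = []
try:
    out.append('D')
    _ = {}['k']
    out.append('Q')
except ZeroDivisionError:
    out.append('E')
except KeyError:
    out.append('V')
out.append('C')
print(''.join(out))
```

Execution trace: 'D' (try body) → 'V' (except KeyError) → 'C' (after the try/except). Output: DVC

Answer: DVC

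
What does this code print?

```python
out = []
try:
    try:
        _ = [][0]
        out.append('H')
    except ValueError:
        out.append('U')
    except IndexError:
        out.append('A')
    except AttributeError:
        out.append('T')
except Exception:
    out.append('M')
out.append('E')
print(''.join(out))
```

Execution trace: 'A' (inner except IndexError) → 'E' (after the try/except). Output: AE

Answer: AE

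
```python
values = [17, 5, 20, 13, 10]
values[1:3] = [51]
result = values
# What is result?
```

Trace:
`values = [17, 5, 20, 13, 10]` → values = [17, 5, 20, 13, 10]
`values[1:3] = [51]` → values = [17, 51, 13, 10]
`result = values` → result = [17, 51, 13, 10]
So result = [17, 51, 13, 10]

Answer: [17, 51, 13, 10]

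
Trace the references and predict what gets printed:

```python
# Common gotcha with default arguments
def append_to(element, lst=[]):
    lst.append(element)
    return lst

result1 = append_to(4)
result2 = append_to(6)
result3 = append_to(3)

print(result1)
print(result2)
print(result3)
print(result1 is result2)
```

Key concept: mutable default argument gotcha.
Step by step:
`result1 = append_to(4)` → result1 = [4]
`result2 = append_to(6)` → result1 = [4, 6] (same object as result2); result2 = [4, 6] (same object as result1)
`result3 = append_to(3)` → result1 = [4, 6, 3] (same object as result2, result3); result2 = [4, 6, 3] (same object as result1, result3); result3 = [4, 6, 3] (same object as result1, result2)
`print(result1)` → prints [4, 6, 3]
`print(result2)` → prints [4, 6, 3]
`print(result3)` → prints [4, 6, 3]
`print(result1 is result2)` → prints True

Answer:
[4, 6, 3]
[4, 6, 3]
[4, 6, 3]
True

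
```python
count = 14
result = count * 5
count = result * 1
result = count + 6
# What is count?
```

Trace:
`count = 14` → count = 14
`result = count * 5` → result = 70
`count = result * 1` → count = 70
`result = count + 6` → result = 76
So count = 70

Answer: 70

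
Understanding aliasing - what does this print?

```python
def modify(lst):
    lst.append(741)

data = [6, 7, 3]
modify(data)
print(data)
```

Key concept: function modifies passed list.
Step by step:
`data = [6, 7, 3]` → data = [6, 7, 3]
`modify(data)` → data = [6, 7, 3, 741]
`print(data)` → prints [6, 7, 3, 741]

Answer: [6, 7, 3, 741]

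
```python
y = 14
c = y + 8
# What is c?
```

Trace:
`y = 14` → y = 14
`c = y + 8` → c = 22
So c = 22

Answer: 22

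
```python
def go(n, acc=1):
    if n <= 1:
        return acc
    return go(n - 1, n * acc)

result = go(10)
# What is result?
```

Accumulator trace (n, acc): (10, 1) -> (9, 10) -> (8, 90) -> (7, 720) -> (6, 5040) -> (5, 30240) -> (4, 151200) -> (3, 604800) -> (2, 1814400) -> (1, 3628800) -> return 3628800

Answer: 3628800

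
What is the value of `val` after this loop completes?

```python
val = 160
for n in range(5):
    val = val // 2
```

Halve 5 times: 160 // 2^5 = 5
`val` takes the values: 160 → 80 → 40 → 20 → 10 → 5

Answer: 5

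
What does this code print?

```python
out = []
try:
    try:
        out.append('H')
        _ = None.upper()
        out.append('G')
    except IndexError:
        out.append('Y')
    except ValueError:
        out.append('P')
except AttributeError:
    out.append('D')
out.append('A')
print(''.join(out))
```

Execution trace: 'H' (try body) → 'D' (outer except AttributeError) → 'A' (after the try/except). Output: HDA

Answer: HDA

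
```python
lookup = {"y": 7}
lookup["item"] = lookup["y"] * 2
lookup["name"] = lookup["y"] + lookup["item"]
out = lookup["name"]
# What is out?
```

Trace:
`lookup = {"y": 7}` → lookup = {'y': 7}
`lookup["item"] = lookup["y"] * 2` → lookup = {'y': 7, 'item': 14}
`lookup["name"] = lookup["y"] + lookup["item"]` → lookup = {'y': 7, 'item': 14, 'name': 21}
`out = lookup["name"]` → out = 21
So out = 21

Answer: 21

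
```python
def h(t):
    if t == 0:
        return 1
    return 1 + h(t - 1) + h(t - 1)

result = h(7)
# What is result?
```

h(t) = 1 + 2·h(t-1), h(0)=1. Closed form: (1+1)·2^7 - 1 = 255.

Answer: 255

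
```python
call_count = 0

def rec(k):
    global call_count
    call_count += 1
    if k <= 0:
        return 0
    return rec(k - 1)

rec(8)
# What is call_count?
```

Linear recursion stepping by 1: 9 calls from k=8 down to ≤0.

Answer: 9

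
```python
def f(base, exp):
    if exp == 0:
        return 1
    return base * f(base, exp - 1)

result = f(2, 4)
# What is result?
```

f(2, 4) = 2 * 2 * 2 * 2 = 16

Answer: 16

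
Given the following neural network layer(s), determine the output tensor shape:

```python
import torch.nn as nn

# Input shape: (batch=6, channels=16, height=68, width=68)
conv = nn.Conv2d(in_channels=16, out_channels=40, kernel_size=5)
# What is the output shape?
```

Input: (6, 16, 68, 68) -> Output: (6, 40, 64, 64)

Answer: (6, 40, 64, 64)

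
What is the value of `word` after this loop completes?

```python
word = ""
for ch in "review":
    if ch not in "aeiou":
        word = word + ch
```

Remove vowels from 'review'
`word` takes the values: "" → "r" → "rv" → "rvw"

Answer: "rvw"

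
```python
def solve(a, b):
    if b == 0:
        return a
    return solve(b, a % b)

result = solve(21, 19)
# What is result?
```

solve(21, 19) -> solve(19, 2) -> solve(2, 1) -> solve(1, 0) -> 1

Answer: 1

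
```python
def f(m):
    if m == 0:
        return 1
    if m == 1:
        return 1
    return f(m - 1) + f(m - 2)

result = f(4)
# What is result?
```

Build up from base cases: f(0)=1, f(1)=1, f(2)=2, f(3)=3, f(4)=5

Answer: 5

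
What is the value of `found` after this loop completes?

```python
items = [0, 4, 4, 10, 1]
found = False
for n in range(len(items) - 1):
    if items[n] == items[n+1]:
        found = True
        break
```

Check consecutive duplicates in [0, 4, 4, 10, 1]
`found` takes the values: False → True

Answer: True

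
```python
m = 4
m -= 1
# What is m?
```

Trace:
`m = 4` → m = 4
`m -= 1` → m = 3
So m = 3

Answer: 3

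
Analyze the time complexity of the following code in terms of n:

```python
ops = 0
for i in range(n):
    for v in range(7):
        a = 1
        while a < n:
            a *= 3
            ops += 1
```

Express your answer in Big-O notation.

Each loop level contributes: n × 1 × log n. Multiplying the contributions gives O(n log n).

Answer: O(n log n)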